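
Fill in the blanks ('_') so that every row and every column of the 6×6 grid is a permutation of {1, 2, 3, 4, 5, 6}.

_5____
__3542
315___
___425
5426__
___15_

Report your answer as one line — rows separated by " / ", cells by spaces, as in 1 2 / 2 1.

(r2,c2): row 2 has {2,3,4,5}; column 2 has {1,4,5}, so it must be 6.
(r3,c4): row 3 has {1,3,5}; column 4 has {1,4,5,6}, so it must be 2.
(r3,c5): row 3 has {1,2,3,5}; column 5 has {2,4,5}, so it must be 6.
(r3,c6): row 3 has {1,2,3,5,6}; column 6 has {2,5}, so it must be 4.
(r4,c2): row 4 has {2,4,5}; column 2 has {1,4,5,6}, so it must be 3.
(r6,c2): row 6 has {1,5}; column 2 has {1,3,4,5,6}, so it must be 2.
(r1,c4): row 1 has {5}; column 4 has {1,2,4,5,6}, so it must be 3.
(r1,c5): row 1 has {3,5}; column 5 has {2,4,5,6}, so it must be 1.
(r1,c6): row 1 has {1,3,5}; column 6 has {2,4,5}, so it must be 6.
(r2,c1): row 2 has {2,3,4,5,6}; column 1 has {3,5}, so it must be 1.
(r4,c1): row 4 has {2,3,4,5}; column 1 has {1,3,5}, so it must be 6.
(r4,c3): row 4 has {2,3,4,5,6}; column 3 has {2,3,5}, so it must be 1.
(r5,c5): row 5 has {2,4,5,6}; column 5 has {1,2,4,5,6}, so it must be 3.
(r5,c6): row 5 has {2,3,4,5,6}; column 6 has {2,4,5,6}, so it must be 1.
(r6,c1): row 6 has {1,2,5}; column 1 has {1,3,5,6}, so it must be 4.
(r6,c3): row 6 has {1,2,4,5}; column 3 has {1,2,3,5}, so it must be 6.
(r6,c6): row 6 has {1,2,4,5,6}; column 6 has {1,2,4,5,6}, so it must be 3.
(r1,c1): row 1 has {1,3,5,6}; column 1 has {1,3,4,5,6}, so it must be 2.
(r1,c3): row 1 has {1,2,3,5,6}; column 3 has {1,2,3,5,6}, so it must be 4.

2 5 4 3 1 6 / 1 6 3 5 4 2 / 3 1 5 2 6 4 / 6 3 1 4 2 5 / 5 4 2 6 3 1 / 4 2 6 1 5 3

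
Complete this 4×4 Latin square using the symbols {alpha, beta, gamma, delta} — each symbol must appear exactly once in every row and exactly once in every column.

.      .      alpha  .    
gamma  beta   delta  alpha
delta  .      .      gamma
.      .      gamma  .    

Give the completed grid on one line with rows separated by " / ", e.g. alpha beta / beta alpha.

beta gamma alpha delta / gamma beta delta alpha / delta alpha beta gamma / alpha delta gamma beta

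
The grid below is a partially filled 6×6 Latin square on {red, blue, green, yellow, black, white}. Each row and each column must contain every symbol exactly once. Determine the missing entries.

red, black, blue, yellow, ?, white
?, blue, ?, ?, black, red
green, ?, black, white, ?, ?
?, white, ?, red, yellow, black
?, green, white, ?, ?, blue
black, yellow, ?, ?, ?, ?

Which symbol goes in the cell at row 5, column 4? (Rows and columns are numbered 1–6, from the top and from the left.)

black

(r1,c5) = green
(r2,c4) = green
(r3,c2) = red
(r3,c5) = blue
(r3,c6) = yellow
(r4,c1) = blue
(r4,c3) = green
(r5,c1) = yellow
(r5,c4) = black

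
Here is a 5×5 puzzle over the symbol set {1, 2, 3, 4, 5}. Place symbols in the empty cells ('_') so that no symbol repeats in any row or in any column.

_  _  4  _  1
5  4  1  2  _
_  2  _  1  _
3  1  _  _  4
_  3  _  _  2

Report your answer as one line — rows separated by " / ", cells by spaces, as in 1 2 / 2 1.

2 5 4 3 1 / 5 4 1 2 3 / 4 2 3 1 5 / 3 1 2 5 4 / 1 3 5 4 2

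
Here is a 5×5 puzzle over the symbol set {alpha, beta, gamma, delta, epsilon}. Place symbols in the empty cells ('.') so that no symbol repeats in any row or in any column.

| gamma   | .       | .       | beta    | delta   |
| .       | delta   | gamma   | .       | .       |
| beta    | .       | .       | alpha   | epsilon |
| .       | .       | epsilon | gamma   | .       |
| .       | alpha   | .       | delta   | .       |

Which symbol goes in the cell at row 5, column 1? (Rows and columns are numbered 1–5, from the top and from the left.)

epsilon

(r1,c2): row 1 has {beta,gamma,delta}; column 2 has {alpha,delta}, so it must be epsilon.
(r1,c3): row 1 has {beta,gamma,delta,epsilon}; column 3 has {gamma,epsilon}, so it must be alpha.
(r2,c4): row 2 has {gamma,delta}; column 4 has {alpha,beta,gamma,delta}, so it must be epsilon.
(r3,c2): row 3 has {alpha,beta,epsilon}; column 2 has {alpha,delta,epsilon}, so it must be gamma.
(r3,c3): row 3 has {alpha,beta,gamma,epsilon}; column 3 has {alpha,gamma,epsilon}, so it must be delta.
(r4,c2): row 4 has {gamma,epsilon}; column 2 has {alpha,gamma,delta,epsilon}, so it must be beta.
(r4,c5): row 4 has {beta,gamma,epsilon}; column 5 has {delta,epsilon}, so it must be alpha.
(r5,c1): row 5 has {alpha,delta}; column 1 has {beta,gamma}, so it must be epsilon.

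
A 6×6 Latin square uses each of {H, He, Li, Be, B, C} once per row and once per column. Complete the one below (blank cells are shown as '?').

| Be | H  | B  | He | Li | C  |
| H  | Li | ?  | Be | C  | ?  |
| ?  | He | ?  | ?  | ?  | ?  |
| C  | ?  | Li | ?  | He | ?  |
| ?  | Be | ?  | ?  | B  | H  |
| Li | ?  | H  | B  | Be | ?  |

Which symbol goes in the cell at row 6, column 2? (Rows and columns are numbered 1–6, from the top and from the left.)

C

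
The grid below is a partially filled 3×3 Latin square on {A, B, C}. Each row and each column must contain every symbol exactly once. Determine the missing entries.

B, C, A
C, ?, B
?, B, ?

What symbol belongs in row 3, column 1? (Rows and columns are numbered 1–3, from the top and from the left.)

A

(r2,c2) = A
(r3,c1) = A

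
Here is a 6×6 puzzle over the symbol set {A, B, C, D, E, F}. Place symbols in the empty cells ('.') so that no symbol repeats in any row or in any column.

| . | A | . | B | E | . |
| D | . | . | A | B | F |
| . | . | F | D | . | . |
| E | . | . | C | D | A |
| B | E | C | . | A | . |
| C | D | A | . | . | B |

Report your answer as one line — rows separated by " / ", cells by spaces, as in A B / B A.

Cell (r1,c1): row 1 has {A,B,E}; column 1 has {B,C,D,E} → F.
Cell (r1,c3): row 1 has {A,B,E,F}; column 3 has {A,C,F} → D.
Cell (r1,c6): row 1 has {A,B,D,E,F}; column 6 has {A,B,F} → C.
Cell (r2,c2): row 2 has {A,B,D,F}; column 2 has {A,D,E} → C.
Cell (r2,c3): row 2 has {A,B,C,D,F}; column 3 has {A,C,D,F} → E.
Cell (r3,c1): row 3 has {D,F}; column 1 has {B,C,D,E,F} → A.
Cell (r3,c2): row 3 has {A,D,F}; column 2 has {A,C,D,E} → B.
Cell (r3,c5): row 3 has {A,B,D,F}; column 5 has {A,B,D,E} → C.
Cell (r3,c6): row 3 has {A,B,C,D,F}; column 6 has {A,B,C,F} → E.
Cell (r4,c2): row 4 has {A,C,D,E}; column 2 has {A,B,C,D,E} → F.
Cell (r4,c3): row 4 has {A,C,D,E,F}; column 3 has {A,C,D,E,F} → B.
Cell (r5,c4): row 5 has {A,B,C,E}; column 4 has {A,B,C,D} → F.
Cell (r5,c6): row 5 has {A,B,C,E,F}; column 6 has {A,B,C,E,F} → D.
Cell (r6,c4): row 6 has {A,B,C,D}; column 4 has {A,B,C,D,F} → E.
Cell (r6,c5): row 6 has {A,B,C,D,E}; column 5 has {A,B,C,D,E} → F.

F A D B E C / D C E A B F / A B F D C E / E F B C D A / B E C F A D / C D A E F B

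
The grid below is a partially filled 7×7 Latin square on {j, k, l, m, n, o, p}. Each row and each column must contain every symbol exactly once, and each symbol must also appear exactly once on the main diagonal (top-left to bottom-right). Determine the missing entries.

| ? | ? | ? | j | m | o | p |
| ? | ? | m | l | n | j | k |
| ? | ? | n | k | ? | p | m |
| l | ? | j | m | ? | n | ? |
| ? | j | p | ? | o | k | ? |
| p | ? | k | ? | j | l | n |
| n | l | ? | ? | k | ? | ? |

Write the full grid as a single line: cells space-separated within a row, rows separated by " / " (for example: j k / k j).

k n l j m o p / o p m l n j k / j o n k l p m / l k j m p n o / m j p n o k l / p m k o j l n / n l o p k m j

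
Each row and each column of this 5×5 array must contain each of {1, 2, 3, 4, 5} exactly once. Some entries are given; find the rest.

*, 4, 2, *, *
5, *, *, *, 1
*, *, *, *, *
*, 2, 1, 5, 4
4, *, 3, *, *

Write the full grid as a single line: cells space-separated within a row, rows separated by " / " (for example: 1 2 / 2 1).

At row 2, column 2: row 2 has {1,5}; column 2 has {2,4}; that leaves 3.
At row 2, column 3: row 2 has {1,3,5}; column 3 has {1,2,3}; that leaves 4.
At row 2, column 4: row 2 has {1,3,4,5}; column 4 has {5}; that leaves 2.
At row 3, column 3: row 3 is empty so far; column 3 has {1,2,3,4}; that leaves 5.
At row 4, column 1: row 4 has {1,2,4,5}; column 1 has {4,5}; that leaves 3.
At row 5, column 4: row 5 has {3,4}; column 4 has {2,5}; that leaves 1.
At row 1, column 1: row 1 has {2,4}; column 1 has {3,4,5}; that leaves 1.
At row 1, column 4: row 1 has {1,2,4}; column 4 has {1,2,5}; that leaves 3.
At row 1, column 5: row 1 has {1,2,3,4}; column 5 has {1,4}; that leaves 5.
At row 3, column 1: row 3 has {5}; column 1 has {1,3,4,5}; that leaves 2.
At row 3, column 2: row 3 has {2,5}; column 2 has {2,3,4}; that leaves 1.
At row 3, column 4: row 3 has {1,2,5}; column 4 has {1,2,3,5}; that leaves 4.
At row 3, column 5: row 3 has {1,2,4,5}; column 5 has {1,4,5}; that leaves 3.
At row 5, column 2: row 5 has {1,3,4}; column 2 has {1,2,3,4}; that leaves 5.
At row 5, column 5: row 5 has {1,3,4,5}; column 5 has {1,3,4,5}; that leaves 2.

1 4 2 3 5 / 5 3 4 2 1 / 2 1 5 4 3 / 3 2 1 5 4 / 4 5 3 1 2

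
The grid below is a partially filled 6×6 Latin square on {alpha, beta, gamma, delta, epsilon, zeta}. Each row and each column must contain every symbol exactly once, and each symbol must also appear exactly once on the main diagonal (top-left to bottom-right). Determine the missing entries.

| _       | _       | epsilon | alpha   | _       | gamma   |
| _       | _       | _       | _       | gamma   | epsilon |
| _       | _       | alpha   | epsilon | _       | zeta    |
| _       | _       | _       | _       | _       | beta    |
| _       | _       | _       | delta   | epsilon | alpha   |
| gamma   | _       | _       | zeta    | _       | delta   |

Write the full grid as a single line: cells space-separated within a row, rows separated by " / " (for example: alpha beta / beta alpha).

row 2 has {gamma,epsilon}; column 4 has {alpha,delta,epsilon,zeta} — only beta is left for (r2,c4).
row 4 has {beta}; column 4 has {alpha,beta,delta,epsilon,zeta}; the diagonal has {alpha,delta,epsilon} — only gamma is left for (r4,c4).
row 6 has {gamma,delta,zeta}; column 3 has {alpha,epsilon} — only beta is left for (r6,c3).
row 6 has {beta,gamma,delta,zeta}; column 5 has {gamma,epsilon} — only alpha is left for (r6,c5).
row 2 has {beta,gamma,epsilon}; column 2 is empty so far; the diagonal has {alpha,gamma,delta,epsilon} — only zeta is left for (r2,c2).
row 2 has {beta,gamma,epsilon,zeta}; column 3 has {alpha,beta,epsilon} — only delta is left for (r2,c3).
row 4 has {beta,gamma}; column 3 has {alpha,beta,delta,epsilon} — only zeta is left for (r4,c3).
row 4 has {beta,gamma,zeta}; column 5 has {alpha,gamma,epsilon} — only delta is left for (r4,c5).
row 5 has {alpha,delta,epsilon}; column 3 has {alpha,beta,delta,epsilon,zeta} — only gamma is left for (r5,c3).
row 6 has {alpha,beta,gamma,delta,zeta}; column 2 has {zeta} — only epsilon is left for (r6,c2).
row 1 has {alpha,gamma,epsilon}; column 1 has {gamma}; the diagonal has {alpha,gamma,delta,epsilon,zeta} — only beta is left for (r1,c1).
row 1 has {alpha,beta,gamma,epsilon}; column 2 has {epsilon,zeta} — only delta is left for (r1,c2).
row 1 has {alpha,beta,gamma,delta,epsilon}; column 5 has {alpha,gamma,delta,epsilon} — only zeta is left for (r1,c5).
row 2 has {beta,gamma,delta,epsilon,zeta}; column 1 has {beta,gamma} — only alpha is left for (r2,c1).
row 3 has {alpha,epsilon,zeta}; column 1 has {alpha,beta,gamma} — only delta is left for (r3,c1).
row 3 has {alpha,delta,epsilon,zeta}; column 5 has {alpha,gamma,delta,epsilon,zeta} — only beta is left for (r3,c5).
row 4 has {beta,gamma,delta,zeta}; column 1 has {alpha,beta,gamma,delta} — only epsilon is left for (r4,c1).
row 4 has {beta,gamma,delta,epsilon,zeta}; column 2 has {delta,epsilon,zeta} — only alpha is left for (r4,c2).
row 5 has {alpha,gamma,delta,epsilon}; column 1 has {alpha,beta,gamma,delta,epsilon} — only zeta is left for (r5,c1).
row 5 has {alpha,gamma,delta,epsilon,zeta}; column 2 has {alpha,delta,epsilon,zeta} — only beta is left for (r5,c2).
row 3 has {alpha,beta,delta,epsilon,zeta}; column 2 has {alpha,beta,delta,epsilon,zeta} — only gamma is left for (r3,c2).

beta delta epsilon alpha zeta gamma / alpha zeta delta beta gamma epsilon / delta gamma alpha epsilon beta zeta / epsilon alpha zeta gamma delta beta / zeta beta gamma delta epsilon alpha / gamma epsilon beta zeta alpha delta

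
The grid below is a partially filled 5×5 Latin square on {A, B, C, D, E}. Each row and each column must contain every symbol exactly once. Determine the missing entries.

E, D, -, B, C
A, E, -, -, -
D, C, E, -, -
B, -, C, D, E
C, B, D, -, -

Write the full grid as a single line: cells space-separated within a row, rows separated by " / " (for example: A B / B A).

E D A B C / A E B C D / D C E A B / B A C D E / C B D E A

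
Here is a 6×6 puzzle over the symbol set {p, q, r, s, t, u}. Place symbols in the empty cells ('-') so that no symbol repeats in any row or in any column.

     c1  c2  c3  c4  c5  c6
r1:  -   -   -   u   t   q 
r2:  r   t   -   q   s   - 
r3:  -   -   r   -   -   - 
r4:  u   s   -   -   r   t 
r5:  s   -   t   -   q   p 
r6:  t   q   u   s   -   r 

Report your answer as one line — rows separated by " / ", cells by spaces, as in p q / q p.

Cell (r1,c1): row 1 has {q,t,u}; column 1 has {r,s,t,u} → p.
Cell (r1,c2): row 1 has {p,q,t,u}; column 2 has {q,s,t} → r.
Cell (r1,c3): row 1 has {p,q,r,t,u}; column 3 has {r,t,u} → s.
Cell (r2,c3): row 2 has {q,r,s,t}; column 3 has {r,s,t,u} → p.
Cell (r2,c6): row 2 has {p,q,r,s,t}; column 6 has {p,q,r,t} → u.
Cell (r3,c1): row 3 has {r}; column 1 has {p,r,s,t,u} → q.
Cell (r3,c6): row 3 has {q,r}; column 6 has {p,q,r,t,u} → s.
Cell (r4,c3): row 4 has {r,s,t,u}; column 3 has {p,r,s,t,u} → q.
Cell (r4,c4): row 4 has {q,r,s,t,u}; column 4 has {q,s,u} → p.
Cell (r5,c2): row 5 has {p,q,s,t}; column 2 has {q,r,s,t} → u.
Cell (r5,c4): row 5 has {p,q,s,t,u}; column 4 has {p,q,s,u} → r.
Cell (r6,c5): row 6 has {q,r,s,t,u}; column 5 has {q,r,s,t} → p.
Cell (r3,c2): row 3 has {q,r,s}; column 2 has {q,r,s,t,u} → p.
Cell (r3,c4): row 3 has {p,q,r,s}; column 4 has {p,q,r,s,u} → t.
Cell (r3,c5): row 3 has {p,q,r,s,t}; column 5 has {p,q,r,s,t} → u.

p r s u t q / r t p q s u / q p r t u s / u s q p r t / s u t r q p / t q u s p r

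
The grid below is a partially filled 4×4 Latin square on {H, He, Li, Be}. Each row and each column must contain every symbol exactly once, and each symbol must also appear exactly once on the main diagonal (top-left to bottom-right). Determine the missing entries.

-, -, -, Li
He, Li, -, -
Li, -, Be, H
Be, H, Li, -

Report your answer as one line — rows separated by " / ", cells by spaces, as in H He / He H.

H Be He Li / He Li H Be / Li He Be H / Be H Li He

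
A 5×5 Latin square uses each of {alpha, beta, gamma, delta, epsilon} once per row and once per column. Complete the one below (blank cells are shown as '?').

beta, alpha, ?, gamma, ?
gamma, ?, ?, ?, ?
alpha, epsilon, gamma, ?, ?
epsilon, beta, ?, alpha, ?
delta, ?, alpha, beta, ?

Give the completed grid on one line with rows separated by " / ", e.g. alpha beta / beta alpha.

Cell (r2,c2): row 2 has {gamma}; column 2 has {alpha,beta,epsilon} → delta.
Cell (r2,c4): row 2 has {gamma,delta}; column 4 has {alpha,beta,gamma} → epsilon.
Cell (r3,c4): row 3 has {alpha,gamma,epsilon}; column 4 has {alpha,beta,gamma,epsilon} → delta.
Cell (r3,c5): row 3 has {alpha,gamma,delta,epsilon}; column 5 is empty so far → beta.
Cell (r4,c3): row 4 has {alpha,beta,epsilon}; column 3 has {alpha,gamma} → delta.
Cell (r4,c5): row 4 has {alpha,beta,delta,epsilon}; column 5 has {beta} → gamma.
Cell (r5,c2): row 5 has {alpha,beta,delta}; column 2 has {alpha,beta,delta,epsilon} → gamma.
Cell (r5,c5): row 5 has {alpha,beta,gamma,delta}; column 5 has {beta,gamma} → epsilon.
Cell (r1,c3): row 1 has {alpha,beta,gamma}; column 3 has {alpha,gamma,delta} → epsilon.
Cell (r1,c5): row 1 has {alpha,beta,gamma,epsilon}; column 5 has {beta,gamma,epsilon} → delta.
Cell (r2,c3): row 2 has {gamma,delta,epsilon}; column 3 has {alpha,gamma,delta,epsilon} → beta.
Cell (r2,c5): row 2 has {beta,gamma,delta,epsilon}; column 5 has {beta,gamma,delta,epsilon} → alpha.

beta alpha epsilon gamma delta / gamma delta beta epsilon alpha / alpha epsilon gamma delta beta / epsilon beta delta alpha gamma / delta gamma alpha beta epsilon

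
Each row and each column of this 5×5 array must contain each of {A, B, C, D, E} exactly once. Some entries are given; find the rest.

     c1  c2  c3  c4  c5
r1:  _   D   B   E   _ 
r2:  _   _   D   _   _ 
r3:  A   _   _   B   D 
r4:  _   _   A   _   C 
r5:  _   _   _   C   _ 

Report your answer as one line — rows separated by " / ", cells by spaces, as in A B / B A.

C D B E A / B C D A E / A E C B D / E B A D C / D A E C B

row 1 has {B,D,E}; column 1 has {A} — only C is left for (r1,c1).
row 1 has {B,C,D,E}; column 5 has {C,D} — only A is left for (r1,c5).
row 2 has {D}; column 4 has {B,C,E} — only A is left for (r2,c4).
row 4 has {A,C}; column 4 has {A,B,C,E} — only D is left for (r4,c4).
row 5 has {C}; column 3 has {A,B,D} — only E is left for (r5,c3).
row 5 has {C,E}; column 5 has {A,C,D} — only B is left for (r5,c5).
row 2 has {A,D}; column 5 has {A,B,C,D} — only E is left for (r2,c5).
row 3 has {A,B,D}; column 3 has {A,B,D,E} — only C is left for (r3,c3).
row 5 has {B,C,E}; column 1 has {A,C} — only D is left for (r5,c1).
row 5 has {B,C,D,E}; column 2 has {D} — only A is left for (r5,c2).
row 2 has {A,D,E}; column 1 has {A,C,D} — only B is left for (r2,c1).
row 2 has {A,B,D,E}; column 2 has {A,D} — only C is left for (r2,c2).
row 3 has {A,B,C,D}; column 2 has {A,C,D} — only E is left for (r3,c2).
row 4 has {A,C,D}; column 1 has {A,B,C,D} — only E is left for (r4,c1).
row 4 has {A,C,D,E}; column 2 has {A,C,D,E} — only B is left for (r4,c2).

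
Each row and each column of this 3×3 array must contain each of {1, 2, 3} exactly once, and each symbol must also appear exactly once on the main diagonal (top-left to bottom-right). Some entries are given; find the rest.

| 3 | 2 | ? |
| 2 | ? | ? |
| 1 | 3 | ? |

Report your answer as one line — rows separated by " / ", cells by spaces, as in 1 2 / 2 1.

(r1,c3) = 1
(r2,c2) = 1
(r2,c3) = 3
(r3,c3) = 2

3 2 1 / 2 1 3 / 1 3 2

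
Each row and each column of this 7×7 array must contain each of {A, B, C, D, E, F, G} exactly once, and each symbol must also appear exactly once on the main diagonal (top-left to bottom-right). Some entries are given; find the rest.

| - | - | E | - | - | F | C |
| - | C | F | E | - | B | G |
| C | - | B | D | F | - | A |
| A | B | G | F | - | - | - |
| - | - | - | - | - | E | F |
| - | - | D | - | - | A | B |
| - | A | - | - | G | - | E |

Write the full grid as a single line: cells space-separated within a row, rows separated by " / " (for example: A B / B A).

G D E A B F C / D C F E A B G / C E B D F G A / A B G F E C D / B G A C D E F / E F D G C A B / F A C B G D E

(r2,c1) = D
(r2,c5) = A
(r3,c6) = G
(r4,c7) = D
(r5,c5) = D
(r7,c3) = C
(r7,c4) = B
(r7,c6) = D
(r1,c1) = G
(r1,c2) = D
(r1,c4) = A
(r1,c5) = B
(r3,c2) = E
(r4,c6) = C
(r5,c1) = B
(r5,c2) = G
(r5,c3) = A
(r5,c4) = C
(r6,c2) = F
(r6,c4) = G
(r7,c1) = F
(r4,c5) = E
(r6,c1) = E
(r6,c5) = C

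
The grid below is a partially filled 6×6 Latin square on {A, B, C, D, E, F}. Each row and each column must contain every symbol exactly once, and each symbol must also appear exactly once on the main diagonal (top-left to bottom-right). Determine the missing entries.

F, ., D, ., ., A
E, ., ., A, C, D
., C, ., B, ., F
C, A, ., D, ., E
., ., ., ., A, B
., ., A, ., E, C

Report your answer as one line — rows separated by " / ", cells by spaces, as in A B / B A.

At row 1, column 5: row 1 has {A,D,F}; column 5 has {A,C,E}; that leaves B.
At row 2, column 2: row 2 has {A,C,D,E}; column 2 has {A,C}; the diagonal has {A,C,D,F}; that leaves B.
At row 2, column 3: row 2 has {A,B,C,D,E}; column 3 has {A,D}; that leaves F.
At row 3, column 3: row 3 has {B,C,F}; column 3 has {A,D,F}; the diagonal has {A,B,C,D,F}; that leaves E.
At row 3, column 5: row 3 has {B,C,E,F}; column 5 has {A,B,C,E}; that leaves D.
At row 4, column 3: row 4 has {A,C,D,E}; column 3 has {A,D,E,F}; that leaves B.
At row 4, column 5: row 4 has {A,B,C,D,E}; column 5 has {A,B,C,D,E}; that leaves F.
At row 5, column 1: row 5 has {A,B}; column 1 has {C,E,F}; that leaves D.
At row 5, column 3: row 5 has {A,B,D}; column 3 has {A,B,D,E,F}; that leaves C.
At row 6, column 1: row 6 has {A,C,E}; column 1 has {C,D,E,F}; that leaves B.
At row 6, column 4: row 6 has {A,B,C,E}; column 4 has {A,B,D}; that leaves F.
At row 1, column 2: row 1 has {A,B,D,F}; column 2 has {A,B,C}; that leaves E.
At row 1, column 4: row 1 has {A,B,D,E,F}; column 4 has {A,B,D,F}; that leaves C.
At row 3, column 1: row 3 has {B,C,D,E,F}; column 1 has {B,C,D,E,F}; that leaves A.
At row 5, column 2: row 5 has {A,B,C,D}; column 2 has {A,B,C,E}; that leaves F.
At row 5, column 4: row 5 has {A,B,C,D,F}; column 4 has {A,B,C,D,F}; that leaves E.
At row 6, column 2: row 6 has {A,B,C,E,F}; column 2 has {A,B,C,E,F}; that leaves D.

F E D C B A / E B F A C D / A C E B D F / C A B D F E / D F C E A B / B D A F E C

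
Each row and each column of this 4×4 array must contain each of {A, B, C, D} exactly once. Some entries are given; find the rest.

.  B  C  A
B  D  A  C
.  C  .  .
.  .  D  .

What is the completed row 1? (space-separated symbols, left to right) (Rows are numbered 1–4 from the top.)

D B C A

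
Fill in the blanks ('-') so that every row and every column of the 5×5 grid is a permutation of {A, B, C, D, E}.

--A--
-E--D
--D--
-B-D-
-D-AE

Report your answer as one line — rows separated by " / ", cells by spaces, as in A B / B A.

D C A E B / A E B C D / E A D B C / C B E D A / B D C A E

(r1,c2): row 1 has {A}; column 2 has {B,D,E}, so it must be C.
(r1,c5): row 1 has {A,C}; column 5 has {D,E}, so it must be B.
(r3,c2): row 3 has {D}; column 2 has {B,C,D,E}, so it must be A.
(r3,c5): row 3 has {A,D}; column 5 has {B,D,E}, so it must be C.
(r4,c5): row 4 has {B,D}; column 5 has {B,C,D,E}, so it must be A.
(r1,c4): row 1 has {A,B,C}; column 4 has {A,D}, so it must be E.
(r3,c4): row 3 has {A,C,D}; column 4 has {A,D,E}, so it must be B.
(r1,c1): row 1 has {A,B,C,E}; column 1 is empty so far, so it must be D.
(r2,c4): row 2 has {D,E}; column 4 has {A,B,D,E}, so it must be C.
(r3,c1): row 3 has {A,B,C,D}; column 1 has {D}, so it must be E.
(r4,c1): row 4 has {A,B,D}; column 1 has {D,E}, so it must be C.
(r4,c3): row 4 has {A,B,C,D}; column 3 has {A,D}, so it must be E.
(r5,c1): row 5 has {A,D,E}; column 1 has {C,D,E}, so it must be B.
(r5,c3): row 5 has {A,B,D,E}; column 3 has {A,D,E}, so it must be C.
(r2,c1): row 2 has {C,D,E}; column 1 has {B,C,D,E}, so it must be A.
(r2,c3): row 2 has {A,C,D,E}; column 3 has {A,C,D,E}, so it must be B.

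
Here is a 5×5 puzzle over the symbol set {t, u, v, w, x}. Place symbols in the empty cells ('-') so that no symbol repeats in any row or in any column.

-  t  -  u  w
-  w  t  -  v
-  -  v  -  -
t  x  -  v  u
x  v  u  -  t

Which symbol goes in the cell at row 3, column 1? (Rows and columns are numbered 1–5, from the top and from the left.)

w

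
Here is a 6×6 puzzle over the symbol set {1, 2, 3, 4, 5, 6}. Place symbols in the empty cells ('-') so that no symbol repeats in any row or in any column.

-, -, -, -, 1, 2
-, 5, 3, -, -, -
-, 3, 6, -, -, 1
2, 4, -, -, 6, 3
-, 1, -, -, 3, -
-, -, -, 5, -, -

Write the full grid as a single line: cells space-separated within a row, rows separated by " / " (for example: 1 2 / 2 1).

(r1,c2): row 1 has {1,2}; column 2 has {1,3,4,5}, so it must be 6.
(r4,c4): row 4 has {2,3,4,6}; column 4 has {5}, so it must be 1.
(r6,c2): row 6 has {5}; column 2 has {1,3,4,5,6}, so it must be 2.
(r6,c5): row 6 has {2,5}; column 5 has {1,3,6}, so it must be 4.
(r6,c6): row 6 has {2,4,5}; column 6 has {1,2,3}, so it must be 6.
(r2,c5): row 2 has {3,5}; column 5 has {1,3,4,6}, so it must be 2.
(r2,c6): row 2 has {2,3,5}; column 6 has {1,2,3,6}, so it must be 4.
(r3,c5): row 3 has {1,3,6}; column 5 has {1,2,3,4,6}, so it must be 5.
(r4,c3): row 4 has {1,2,3,4,6}; column 3 has {3,6}, so it must be 5.
(r5,c6): row 5 has {1,3}; column 6 has {1,2,3,4,6}, so it must be 5.
(r6,c3): row 6 has {2,4,5,6}; column 3 has {3,5,6}, so it must be 1.
(r1,c3): row 1 has {1,2,6}; column 3 has {1,3,5,6}, so it must be 4.
(r1,c4): row 1 has {1,2,4,6}; column 4 has {1,5}, so it must be 3.
(r2,c4): row 2 has {2,3,4,5}; column 4 has {1,3,5}, so it must be 6.
(r3,c1): row 3 has {1,3,5,6}; column 1 has {2}, so it must be 4.
(r3,c4): row 3 has {1,3,4,5,6}; column 4 has {1,3,5,6}, so it must be 2.
(r5,c1): row 5 has {1,3,5}; column 1 has {2,4}, so it must be 6.
(r5,c3): row 5 has {1,3,5,6}; column 3 has {1,3,4,5,6}, so it must be 2.
(r5,c4): row 5 has {1,2,3,5,6}; column 4 has {1,2,3,5,6}, so it must be 4.
(r6,c1): row 6 has {1,2,4,5,6}; column 1 has {2,4,6}, so it must be 3.
(r1,c1): row 1 has {1,2,3,4,6}; column 1 has {2,3,4,6}, so it must be 5.
(r2,c1): row 2 has {2,3,4,5,6}; column 1 has {2,3,4,5,6}, so it must be 1.

5 6 4 3 1 2 / 1 5 3 6 2 4 / 4 3 6 2 5 1 / 2 4 5 1 6 3 / 6 1 2 4 3 5 / 3 2 1 5 4 6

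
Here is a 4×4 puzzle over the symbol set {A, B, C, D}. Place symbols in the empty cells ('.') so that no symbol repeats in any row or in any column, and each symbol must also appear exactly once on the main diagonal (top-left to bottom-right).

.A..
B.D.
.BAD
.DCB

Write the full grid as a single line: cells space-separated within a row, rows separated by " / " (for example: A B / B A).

(r1,c3) = B
(r1,c4) = C
(r2,c2) = C
(r2,c4) = A
(r3,c1) = C
(r4,c1) = A
(r1,c1) = D

D A B C / B C D A / C B A D / A D C B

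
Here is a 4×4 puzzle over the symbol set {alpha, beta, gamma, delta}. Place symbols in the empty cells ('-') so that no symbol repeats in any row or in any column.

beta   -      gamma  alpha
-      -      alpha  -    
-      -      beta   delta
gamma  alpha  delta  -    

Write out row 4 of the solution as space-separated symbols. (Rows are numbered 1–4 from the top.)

(r1,c2) = delta
(r2,c1) = delta
(r3,c1) = alpha
(r3,c2) = gamma
(r4,c4) = beta

gamma alpha delta beta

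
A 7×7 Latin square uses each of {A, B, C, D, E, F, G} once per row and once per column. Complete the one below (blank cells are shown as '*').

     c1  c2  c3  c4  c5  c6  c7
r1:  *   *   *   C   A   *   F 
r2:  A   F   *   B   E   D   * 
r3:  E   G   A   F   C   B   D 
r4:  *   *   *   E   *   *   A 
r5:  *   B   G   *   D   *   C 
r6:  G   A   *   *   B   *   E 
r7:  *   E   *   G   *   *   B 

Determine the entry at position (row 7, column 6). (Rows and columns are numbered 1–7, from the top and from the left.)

A

Cell (r1,c2): row 1 has {A,C,F}; column 2 has {A,B,E,F,G} → D.
Cell (r2,c3): row 2 has {A,B,D,E,F}; column 3 has {A,G} → C.
Cell (r2,c7): row 2 has {A,B,C,D,E,F}; column 7 has {A,B,C,D,E,F} → G.
Cell (r4,c2): row 4 has {A,E}; column 2 has {A,B,D,E,F,G} → C.
Cell (r5,c1): row 5 has {B,C,D,G}; column 1 has {A,E,G} → F.
Cell (r5,c4): row 5 has {B,C,D,F,G}; column 4 has {B,C,E,F,G} → A.
Cell (r5,c6): row 5 has {A,B,C,D,F,G}; column 6 has {B,D} → E.
Cell (r6,c4): row 6 has {A,B,E,G}; column 4 has {A,B,C,E,F,G} → D.
Cell (r7,c5): row 7 has {B,E,G}; column 5 has {A,B,C,D,E} → F.
Cell (r1,c1): row 1 has {A,C,D,F}; column 1 has {A,E,F,G} → B.
Cell (r1,c3): row 1 has {A,B,C,D,F}; column 3 has {A,C,G} → E.
Cell (r1,c6): row 1 has {A,B,C,D,E,F}; column 6 has {B,D,E} → G.
Cell (r4,c1): row 4 has {A,C,E}; column 1 has {A,B,E,F,G} → D.
Cell (r4,c5): row 4 has {A,C,D,E}; column 5 has {A,B,C,D,E,F} → G.
Cell (r4,c6): row 4 has {A,C,D,E,G}; column 6 has {B,D,E,G} → F.
Cell (r6,c3): row 6 has {A,B,D,E,G}; column 3 has {A,C,E,G} → F.
Cell (r6,c6): row 6 has {A,B,D,E,F,G}; column 6 has {B,D,E,F,G} → C.
Cell (r7,c1): row 7 has {B,E,F,G}; column 1 has {A,B,D,E,F,G} → C.
Cell (r7,c3): row 7 has {B,C,E,F,G}; column 3 has {A,C,E,F,G} → D.
Cell (r7,c6): row 7 has {B,C,D,E,F,G}; column 6 has {B,C,D,E,F,G} → A.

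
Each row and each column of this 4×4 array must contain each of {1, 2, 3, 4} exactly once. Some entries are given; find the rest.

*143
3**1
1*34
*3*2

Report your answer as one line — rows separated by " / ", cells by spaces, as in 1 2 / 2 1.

2 1 4 3 / 3 4 2 1 / 1 2 3 4 / 4 3 1 2

(r1,c1) = 2
(r2,c3) = 2
(r3,c2) = 2
(r4,c1) = 4
(r4,c3) = 1
(r2,c2) = 4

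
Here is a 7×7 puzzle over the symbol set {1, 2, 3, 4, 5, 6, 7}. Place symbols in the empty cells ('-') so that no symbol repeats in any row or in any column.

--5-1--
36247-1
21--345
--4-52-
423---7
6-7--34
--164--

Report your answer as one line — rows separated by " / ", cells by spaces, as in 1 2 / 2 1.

7 4 5 2 1 6 3 / 3 6 2 4 7 5 1 / 2 1 6 7 3 4 5 / 1 7 4 3 5 2 6 / 4 2 3 5 6 1 7 / 6 5 7 1 2 3 4 / 5 3 1 6 4 7 2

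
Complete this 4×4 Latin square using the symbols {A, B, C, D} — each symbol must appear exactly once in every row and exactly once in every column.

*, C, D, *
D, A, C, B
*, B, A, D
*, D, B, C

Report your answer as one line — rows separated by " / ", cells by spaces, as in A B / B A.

B C D A / D A C B / C B A D / A D B C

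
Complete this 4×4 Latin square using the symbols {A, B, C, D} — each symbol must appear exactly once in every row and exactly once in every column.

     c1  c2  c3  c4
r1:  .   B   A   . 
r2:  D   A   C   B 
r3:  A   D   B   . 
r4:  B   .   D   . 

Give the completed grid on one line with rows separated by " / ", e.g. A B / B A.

(r1,c1) = C
(r1,c4) = D
(r3,c4) = C
(r4,c2) = C
(r4,c4) = A

C B A D / D A C B / A D B C / B C D A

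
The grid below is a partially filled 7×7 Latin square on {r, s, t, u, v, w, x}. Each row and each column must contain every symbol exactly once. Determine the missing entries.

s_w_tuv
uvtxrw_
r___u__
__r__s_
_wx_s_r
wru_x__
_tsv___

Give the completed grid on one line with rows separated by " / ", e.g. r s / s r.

s x w r t u v / u v t x r w s / r s v t u x w / t u r w v s x / v w x u s t r / w r u s x v t / x t s v w r u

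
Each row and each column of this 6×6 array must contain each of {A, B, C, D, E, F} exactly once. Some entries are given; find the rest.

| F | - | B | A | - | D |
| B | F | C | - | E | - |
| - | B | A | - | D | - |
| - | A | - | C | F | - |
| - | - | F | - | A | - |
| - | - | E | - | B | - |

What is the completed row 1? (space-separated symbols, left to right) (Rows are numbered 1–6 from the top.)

F E B A C D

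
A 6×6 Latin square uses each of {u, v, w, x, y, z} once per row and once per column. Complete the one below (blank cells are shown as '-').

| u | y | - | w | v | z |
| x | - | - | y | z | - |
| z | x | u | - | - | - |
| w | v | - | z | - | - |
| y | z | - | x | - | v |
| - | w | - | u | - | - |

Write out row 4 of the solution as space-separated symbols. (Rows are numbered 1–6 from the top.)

(r1,c3) = x
(r2,c2) = u
(r2,c6) = w
(r3,c4) = v
(r3,c6) = y
(r4,c3) = y
(r5,c3) = w
(r5,c5) = u
(r6,c1) = v
(r6,c3) = z
(r6,c6) = x
(r2,c3) = v
(r3,c5) = w
(r4,c5) = x
(r4,c6) = u

w v y z x u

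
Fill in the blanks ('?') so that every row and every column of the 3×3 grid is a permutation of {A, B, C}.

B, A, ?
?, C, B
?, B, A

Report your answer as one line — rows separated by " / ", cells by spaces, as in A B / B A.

B A C / A C B / C B A

At row 1, column 3: row 1 has {A,B}; column 3 has {A,B}; that leaves C.
At row 2, column 1: row 2 has {B,C}; column 1 has {B}; that leaves A.
At row 3, column 1: row 3 has {A,B}; column 1 has {A,B}; that leaves C.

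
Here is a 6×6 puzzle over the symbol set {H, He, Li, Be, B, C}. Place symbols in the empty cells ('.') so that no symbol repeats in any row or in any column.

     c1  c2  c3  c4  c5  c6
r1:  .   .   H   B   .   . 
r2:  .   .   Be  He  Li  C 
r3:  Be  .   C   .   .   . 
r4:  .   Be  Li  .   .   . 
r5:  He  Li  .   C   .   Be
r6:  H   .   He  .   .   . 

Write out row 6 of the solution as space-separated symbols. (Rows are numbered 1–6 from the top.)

H B He Be C Li

Cell (r2,c1): row 2 has {He,Li,Be,C}; column 1 has {H,He,Be} → B.
Cell (r2,c2): row 2 has {He,Li,Be,B,C}; column 2 has {Li,Be} → H.
Cell (r4,c1): row 4 has {Li,Be}; column 1 has {H,He,Be,B} → C.
Cell (r4,c4): row 4 has {Li,Be,C}; column 4 has {He,B,C} → H.
Cell (r5,c3): row 5 has {He,Li,Be,C}; column 3 has {H,He,Li,Be,C} → B.
Cell (r5,c5): row 5 has {He,Li,Be,B,C}; column 5 has {Li} → H.
Cell (r1,c1): row 1 has {H,B}; column 1 has {H,He,Be,B,C} → Li.
Cell (r1,c6): row 1 has {H,Li,B}; column 6 has {Be,C} → He.
Cell (r3,c4): row 3 has {Be,C}; column 4 has {H,He,B,C} → Li.
Cell (r4,c6): row 4 has {H,Li,Be,C}; column 6 has {He,Be,C} → B.
Cell (r6,c4): row 6 has {H,He}; column 4 has {H,He,Li,B,C} → Be.
Cell (r6,c6): row 6 has {H,He,Be}; column 6 has {He,Be,B,C} → Li.
Cell (r1,c2): row 1 has {H,He,Li,B}; column 2 has {H,Li,Be} → C.
Cell (r1,c5): row 1 has {H,He,Li,B,C}; column 5 has {H,Li} → Be.
Cell (r3,c6): row 3 has {Li,Be,C}; column 6 has {He,Li,Be,B,C} → H.
Cell (r4,c5): row 4 has {H,Li,Be,B,C}; column 5 has {H,Li,Be} → He.
Cell (r6,c2): row 6 has {H,He,Li,Be}; column 2 has {H,Li,Be,C} → B.
Cell (r6,c5): row 6 has {H,He,Li,Be,B}; column 5 has {H,He,Li,Be} → C.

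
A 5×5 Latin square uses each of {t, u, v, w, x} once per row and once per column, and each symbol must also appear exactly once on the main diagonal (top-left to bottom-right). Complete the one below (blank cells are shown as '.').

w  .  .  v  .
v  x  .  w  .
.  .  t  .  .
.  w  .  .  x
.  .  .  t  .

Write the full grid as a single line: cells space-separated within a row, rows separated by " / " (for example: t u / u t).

w t x v u / v x u w t / u v t x w / t w v u x / x u w t v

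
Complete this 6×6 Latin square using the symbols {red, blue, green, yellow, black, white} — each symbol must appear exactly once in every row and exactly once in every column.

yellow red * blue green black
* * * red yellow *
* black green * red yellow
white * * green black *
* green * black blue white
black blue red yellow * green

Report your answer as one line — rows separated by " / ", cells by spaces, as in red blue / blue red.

(r1,c3) = white
(r2,c2) = white
(r2,c6) = blue
(r3,c1) = blue
(r3,c4) = white
(r4,c2) = yellow
(r4,c3) = blue
(r4,c6) = red
(r5,c1) = red
(r5,c3) = yellow
(r6,c5) = white
(r2,c1) = green
(r2,c3) = black

yellow red white blue green black / green white black red yellow blue / blue black green white red yellow / white yellow blue green black red / red green yellow black blue white / black blue red yellow white green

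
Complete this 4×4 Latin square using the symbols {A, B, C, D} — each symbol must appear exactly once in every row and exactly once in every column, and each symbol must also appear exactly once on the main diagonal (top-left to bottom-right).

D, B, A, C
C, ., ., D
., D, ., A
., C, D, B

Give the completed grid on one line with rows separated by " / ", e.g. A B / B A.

row 2 has {C,D}; column 2 has {B,C,D}; the diagonal has {B,D} — only A is left for (r2,c2).
row 2 has {A,C,D}; column 3 has {A,D} — only B is left for (r2,c3).
row 3 has {A,D}; column 1 has {C,D} — only B is left for (r3,c1).
row 3 has {A,B,D}; column 3 has {A,B,D}; the diagonal has {A,B,D} — only C is left for (r3,c3).
row 4 has {B,C,D}; column 1 has {B,C,D} — only A is left for (r4,c1).

D B A C / C A B D / B D C A / A C D B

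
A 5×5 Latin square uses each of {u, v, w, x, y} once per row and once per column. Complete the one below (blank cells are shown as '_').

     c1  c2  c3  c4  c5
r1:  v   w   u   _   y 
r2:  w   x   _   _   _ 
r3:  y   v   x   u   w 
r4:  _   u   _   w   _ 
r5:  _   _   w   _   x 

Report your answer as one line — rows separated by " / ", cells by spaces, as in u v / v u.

v w u x y / w x v y u / y v x u w / x u y w v / u y w v x

Cell (r1,c4): row 1 has {u,v,w,y}; column 4 has {u,w} → x.
Cell (r4,c1): row 4 has {u,w}; column 1 has {v,w,y} → x.
Cell (r4,c5): row 4 has {u,w,x}; column 5 has {w,x,y} → v.
Cell (r5,c1): row 5 has {w,x}; column 1 has {v,w,x,y} → u.
Cell (r5,c2): row 5 has {u,w,x}; column 2 has {u,v,w,x} → y.
Cell (r5,c4): row 5 has {u,w,x,y}; column 4 has {u,w,x} → v.
Cell (r2,c4): row 2 has {w,x}; column 4 has {u,v,w,x} → y.
Cell (r2,c5): row 2 has {w,x,y}; column 5 has {v,w,x,y} → u.
Cell (r4,c3): row 4 has {u,v,w,x}; column 3 has {u,w,x} → y.
Cell (r2,c3): row 2 has {u,w,x,y}; column 3 has {u,w,x,y} → v.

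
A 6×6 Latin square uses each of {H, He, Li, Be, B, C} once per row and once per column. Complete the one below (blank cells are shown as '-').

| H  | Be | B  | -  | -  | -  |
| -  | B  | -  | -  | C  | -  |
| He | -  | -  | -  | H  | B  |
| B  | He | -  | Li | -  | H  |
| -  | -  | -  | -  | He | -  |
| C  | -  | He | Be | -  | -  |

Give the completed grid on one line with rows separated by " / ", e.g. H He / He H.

(r1,c5) = Li
(r3,c4) = C
(r4,c5) = Be
(r6,c5) = B
(r6,c6) = Li
(r1,c4) = He
(r1,c6) = C
(r2,c4) = H
(r3,c2) = Li
(r3,c3) = Be
(r4,c3) = C
(r5,c4) = B
(r5,c6) = Be
(r6,c2) = H
(r2,c3) = Li
(r2,c6) = He
(r5,c1) = Li
(r5,c2) = C
(r5,c3) = H
(r2,c1) = Be

H Be B He Li C / Be B Li H C He / He Li Be C H B / B He C Li Be H / Li C H B He Be / C H He Be B Li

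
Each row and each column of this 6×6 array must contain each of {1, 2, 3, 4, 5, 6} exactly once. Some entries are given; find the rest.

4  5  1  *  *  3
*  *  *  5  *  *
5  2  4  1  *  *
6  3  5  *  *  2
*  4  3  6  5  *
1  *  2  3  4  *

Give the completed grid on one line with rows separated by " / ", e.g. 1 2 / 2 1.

4 5 1 2 6 3 / 3 1 6 5 2 4 / 5 2 4 1 3 6 / 6 3 5 4 1 2 / 2 4 3 6 5 1 / 1 6 2 3 4 5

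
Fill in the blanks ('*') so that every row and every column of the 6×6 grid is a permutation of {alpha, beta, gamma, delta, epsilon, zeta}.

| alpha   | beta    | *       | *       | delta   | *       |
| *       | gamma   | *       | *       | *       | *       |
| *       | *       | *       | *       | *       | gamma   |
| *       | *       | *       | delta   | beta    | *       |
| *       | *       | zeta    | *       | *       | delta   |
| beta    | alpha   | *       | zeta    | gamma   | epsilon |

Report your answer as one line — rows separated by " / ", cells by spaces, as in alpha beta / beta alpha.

alpha beta epsilon gamma delta zeta / delta gamma alpha epsilon zeta beta / zeta delta beta alpha epsilon gamma / epsilon zeta gamma delta beta alpha / gamma epsilon zeta beta alpha delta / beta alpha delta zeta gamma epsilon

(r1,c6) = zeta
(r4,c6) = alpha
(r5,c2) = epsilon
(r5,c5) = alpha
(r6,c3) = delta
(r2,c6) = beta
(r4,c2) = zeta
(r5,c1) = gamma
(r5,c4) = beta
(r3,c2) = delta
(r4,c1) = epsilon
(r4,c3) = gamma
(r1,c3) = epsilon
(r1,c4) = gamma
(r2,c3) = alpha
(r2,c4) = epsilon
(r2,c5) = zeta
(r3,c1) = zeta
(r3,c3) = beta
(r3,c4) = alpha
(r3,c5) = epsilon
(r2,c1) = delta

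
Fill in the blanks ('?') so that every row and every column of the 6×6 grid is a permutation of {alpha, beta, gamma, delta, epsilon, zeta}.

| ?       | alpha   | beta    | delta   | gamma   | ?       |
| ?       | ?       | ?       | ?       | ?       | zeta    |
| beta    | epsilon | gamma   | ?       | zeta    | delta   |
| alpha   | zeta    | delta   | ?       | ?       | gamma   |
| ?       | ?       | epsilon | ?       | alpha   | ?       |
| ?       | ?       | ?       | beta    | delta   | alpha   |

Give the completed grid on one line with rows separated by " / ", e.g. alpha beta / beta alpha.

row 1 has {alpha,beta,gamma,delta}; column 6 has {alpha,gamma,delta,zeta} — only epsilon is left for (r1,c6).
row 2 has {zeta}; column 3 has {beta,gamma,delta,epsilon} — only alpha is left for (r2,c3).
row 3 has {beta,gamma,delta,epsilon,zeta}; column 4 has {beta,delta} — only alpha is left for (r3,c4).
row 4 has {alpha,gamma,delta,zeta}; column 4 has {alpha,beta,delta} — only epsilon is left for (r4,c4).
row 4 has {alpha,gamma,delta,epsilon,zeta}; column 5 has {alpha,gamma,delta,zeta} — only beta is left for (r4,c5).
row 5 has {alpha,epsilon}; column 6 has {alpha,gamma,delta,epsilon,zeta} — only beta is left for (r5,c6).
row 6 has {alpha,beta,delta}; column 2 has {alpha,epsilon,zeta} — only gamma is left for (r6,c2).
row 6 has {alpha,beta,gamma,delta}; column 3 has {alpha,beta,gamma,delta,epsilon} — only zeta is left for (r6,c3).
row 1 has {alpha,beta,gamma,delta,epsilon}; column 1 has {alpha,beta} — only zeta is left for (r1,c1).
row 2 has {alpha,zeta}; column 4 has {alpha,beta,delta,epsilon} — only gamma is left for (r2,c4).
row 2 has {alpha,gamma,zeta}; column 5 has {alpha,beta,gamma,delta,zeta} — only epsilon is left for (r2,c5).
row 5 has {alpha,beta,epsilon}; column 2 has {alpha,gamma,epsilon,zeta} — only delta is left for (r5,c2).
row 5 has {alpha,beta,delta,epsilon}; column 4 has {alpha,beta,gamma,delta,epsilon} — only zeta is left for (r5,c4).
row 6 has {alpha,beta,gamma,delta,zeta}; column 1 has {alpha,beta,zeta} — only epsilon is left for (r6,c1).
row 2 has {alpha,gamma,epsilon,zeta}; column 1 has {alpha,beta,epsilon,zeta} — only delta is left for (r2,c1).
row 2 has {alpha,gamma,delta,epsilon,zeta}; column 2 has {alpha,gamma,delta,epsilon,zeta} — only beta is left for (r2,c2).
row 5 has {alpha,beta,delta,epsilon,zeta}; column 1 has {alpha,beta,delta,epsilon,zeta} — only gamma is left for (r5,c1).

zeta alpha beta delta gamma epsilon / delta beta alpha gamma epsilon zeta / beta epsilon gamma alpha zeta delta / alpha zeta delta epsilon beta gamma / gamma delta epsilon zeta alpha beta / epsilon gamma zeta beta delta alpha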